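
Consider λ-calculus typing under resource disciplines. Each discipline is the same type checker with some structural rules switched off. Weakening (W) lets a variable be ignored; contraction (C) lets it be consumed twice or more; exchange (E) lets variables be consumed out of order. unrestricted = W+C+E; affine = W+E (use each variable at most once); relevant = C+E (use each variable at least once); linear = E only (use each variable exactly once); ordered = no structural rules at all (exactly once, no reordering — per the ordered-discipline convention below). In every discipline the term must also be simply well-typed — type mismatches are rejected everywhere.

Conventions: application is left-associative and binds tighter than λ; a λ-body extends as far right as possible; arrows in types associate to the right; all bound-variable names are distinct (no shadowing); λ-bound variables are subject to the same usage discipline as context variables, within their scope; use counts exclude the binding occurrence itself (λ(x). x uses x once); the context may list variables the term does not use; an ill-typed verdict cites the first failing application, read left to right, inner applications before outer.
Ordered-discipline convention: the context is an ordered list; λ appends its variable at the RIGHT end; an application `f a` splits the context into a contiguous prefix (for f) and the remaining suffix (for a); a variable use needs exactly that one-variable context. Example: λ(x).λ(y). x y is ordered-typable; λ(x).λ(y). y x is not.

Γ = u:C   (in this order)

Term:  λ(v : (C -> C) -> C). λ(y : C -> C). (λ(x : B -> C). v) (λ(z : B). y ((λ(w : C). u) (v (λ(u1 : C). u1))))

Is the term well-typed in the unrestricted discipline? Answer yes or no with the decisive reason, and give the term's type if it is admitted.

yes — well-typed at ((C -> C) -> C) -> (C -> C) -> (C -> C) -> C; no restrictions here; term : ((C -> C) -> C) -> (C -> C) -> (C -> C) -> C
variable uses: u: 1, v (bound): 2, y (bound): 1, x (bound): 0, z (bound): 0, w (bound): 0, u1 (bound): 1
uses in reading order: v, y, u, v, u1
typing: well-typed — term : ((C -> C) -> C) -> (C -> C) -> (C -> C) -> C
across the five disciplines: ordered ✗; linear ✗; affine ✗; relevant ✗; unrestricted ✓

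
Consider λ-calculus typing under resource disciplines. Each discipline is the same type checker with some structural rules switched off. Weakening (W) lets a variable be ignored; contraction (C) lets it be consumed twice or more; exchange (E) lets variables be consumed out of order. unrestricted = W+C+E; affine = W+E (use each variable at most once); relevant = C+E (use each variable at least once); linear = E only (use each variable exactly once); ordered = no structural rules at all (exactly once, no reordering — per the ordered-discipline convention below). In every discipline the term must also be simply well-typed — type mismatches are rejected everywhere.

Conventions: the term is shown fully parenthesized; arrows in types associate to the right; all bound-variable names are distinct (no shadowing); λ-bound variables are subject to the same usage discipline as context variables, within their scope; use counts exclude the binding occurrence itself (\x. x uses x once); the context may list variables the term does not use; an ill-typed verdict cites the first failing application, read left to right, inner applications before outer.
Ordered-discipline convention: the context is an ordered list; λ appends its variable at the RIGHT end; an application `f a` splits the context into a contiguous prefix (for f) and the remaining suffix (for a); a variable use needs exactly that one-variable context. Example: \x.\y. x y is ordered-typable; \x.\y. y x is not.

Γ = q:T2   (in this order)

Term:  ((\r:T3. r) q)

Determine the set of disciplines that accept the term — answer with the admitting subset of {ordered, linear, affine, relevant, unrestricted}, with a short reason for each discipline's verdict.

admitted in: none
counts: q: 1, r (bound): 1
uses in reading order: r, q
typing: ill-typed: an argument T2 mismatches the expected T3
ordered: ✗ — not simply typable
linear: ✗ — fails simple typing
affine: ✗ — a type mismatch blocks all five
relevant: ✗ — the type mismatch rejects it
unrestricted: ✗ — not simply typable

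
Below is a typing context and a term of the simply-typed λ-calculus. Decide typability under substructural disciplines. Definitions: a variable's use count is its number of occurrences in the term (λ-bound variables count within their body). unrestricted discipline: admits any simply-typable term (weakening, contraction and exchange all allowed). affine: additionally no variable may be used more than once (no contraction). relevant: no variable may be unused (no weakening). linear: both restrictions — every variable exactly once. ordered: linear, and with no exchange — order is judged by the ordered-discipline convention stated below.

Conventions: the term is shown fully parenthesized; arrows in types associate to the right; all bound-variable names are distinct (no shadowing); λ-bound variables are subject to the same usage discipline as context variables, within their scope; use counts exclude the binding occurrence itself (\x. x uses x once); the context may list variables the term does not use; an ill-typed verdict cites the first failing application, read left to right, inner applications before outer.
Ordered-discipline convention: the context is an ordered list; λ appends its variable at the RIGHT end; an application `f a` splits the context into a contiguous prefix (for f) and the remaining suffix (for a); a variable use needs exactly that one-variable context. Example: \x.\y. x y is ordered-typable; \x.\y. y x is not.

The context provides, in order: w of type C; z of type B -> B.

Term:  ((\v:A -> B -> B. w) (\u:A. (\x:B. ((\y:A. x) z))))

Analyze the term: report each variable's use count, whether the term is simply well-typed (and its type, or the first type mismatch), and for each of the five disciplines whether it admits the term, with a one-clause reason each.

use counts: w ×1; z ×1; v (λ-bound) ×0; u (λ-bound) ×0; x (λ-bound) ×1; y (λ-bound) ×0
uses in reading order: w, x, z
typing: ill-typed: a function awaiting A gets B -> B
ordered: ✗ — not simply typable
linear: ✗ — fails simple typing
affine: ✗ — a type mismatch blocks all five
relevant: ✗ — the type mismatch rejects it
unrestricted: ✗ — not simply typable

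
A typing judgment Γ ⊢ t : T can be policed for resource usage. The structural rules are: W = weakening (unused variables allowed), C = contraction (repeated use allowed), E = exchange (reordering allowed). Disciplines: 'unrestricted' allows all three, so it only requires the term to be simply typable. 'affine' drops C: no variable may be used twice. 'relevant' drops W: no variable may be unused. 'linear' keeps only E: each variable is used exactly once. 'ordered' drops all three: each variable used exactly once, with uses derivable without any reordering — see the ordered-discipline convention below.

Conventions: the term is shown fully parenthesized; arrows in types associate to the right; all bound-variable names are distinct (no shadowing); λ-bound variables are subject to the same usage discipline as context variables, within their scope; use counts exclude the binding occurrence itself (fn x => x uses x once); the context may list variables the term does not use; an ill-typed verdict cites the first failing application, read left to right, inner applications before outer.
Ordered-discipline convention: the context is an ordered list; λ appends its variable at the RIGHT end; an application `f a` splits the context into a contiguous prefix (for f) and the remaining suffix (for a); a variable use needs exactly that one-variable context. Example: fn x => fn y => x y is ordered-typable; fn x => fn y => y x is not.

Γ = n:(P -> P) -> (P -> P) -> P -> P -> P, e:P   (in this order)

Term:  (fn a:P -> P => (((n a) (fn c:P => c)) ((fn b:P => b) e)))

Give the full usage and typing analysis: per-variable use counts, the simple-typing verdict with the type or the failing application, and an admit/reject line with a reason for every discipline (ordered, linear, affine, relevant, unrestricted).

use counts: n: 1; e: 1; a [bound]: 1; c [bound]: 1; b [bound]: 1
order of uses: n, a, c, b, e
typing: well-typed — term : (P -> P) -> P -> P
ordered: ✗, needs exchange: uses follow n, a, c, b, e
linear: ✓, single use per variable (n, e, a, c, b)
affine: ✓, n, e, a, c, b: no repeats, contraction unneeded
relevant: ✓, none of n, e, a, c, b goes unused
unrestricted: ✓, well-typed at (P -> P) -> P -> P; no restrictions here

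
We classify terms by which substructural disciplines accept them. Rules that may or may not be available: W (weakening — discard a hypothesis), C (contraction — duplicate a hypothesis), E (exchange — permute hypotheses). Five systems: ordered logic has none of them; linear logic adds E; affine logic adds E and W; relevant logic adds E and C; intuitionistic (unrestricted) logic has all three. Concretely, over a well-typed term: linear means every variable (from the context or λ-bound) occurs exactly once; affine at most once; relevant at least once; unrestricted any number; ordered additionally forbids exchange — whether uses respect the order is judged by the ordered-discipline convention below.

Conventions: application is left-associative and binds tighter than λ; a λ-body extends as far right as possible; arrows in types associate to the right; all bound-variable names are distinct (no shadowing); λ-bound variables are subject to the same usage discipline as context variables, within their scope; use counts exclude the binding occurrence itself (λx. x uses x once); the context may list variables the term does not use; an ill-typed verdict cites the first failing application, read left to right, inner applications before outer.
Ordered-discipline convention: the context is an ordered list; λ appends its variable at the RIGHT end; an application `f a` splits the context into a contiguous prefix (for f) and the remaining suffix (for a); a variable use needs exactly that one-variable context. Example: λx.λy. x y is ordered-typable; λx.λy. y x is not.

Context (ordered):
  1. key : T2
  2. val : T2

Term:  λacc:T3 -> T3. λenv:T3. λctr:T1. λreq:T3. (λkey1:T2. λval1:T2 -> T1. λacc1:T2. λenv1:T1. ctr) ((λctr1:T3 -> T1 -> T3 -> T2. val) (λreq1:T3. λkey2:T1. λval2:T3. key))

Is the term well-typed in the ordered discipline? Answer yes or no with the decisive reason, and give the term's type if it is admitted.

no — needs weakening: acc, env, req, key1, val1, acc1, env1, ctr1, req1, key2, val2 unused
counts: key: 1×; val: 1×; acc [bound]: 0×; env [bound]: 0×; ctr [bound]: 1×; req [bound]: 0×; key1 [bound]: 0×; val1 [bound]: 0×; acc1 [bound]: 0×; env1 [bound]: 0×; ctr1 [bound]: 0×; req1 [bound]: 0×; key2 [bound]: 0×; val2 [bound]: 0×
uses in reading order: ctr, val, key
typing: the term checks, with type (T3 -> T3) -> T3 -> T1 -> T3 -> (T2 -> T1) -> T2 -> T1 -> T1
summary: ordered ✗ | linear ✗ | affine ✓ | relevant ✗ | unrestricted ✓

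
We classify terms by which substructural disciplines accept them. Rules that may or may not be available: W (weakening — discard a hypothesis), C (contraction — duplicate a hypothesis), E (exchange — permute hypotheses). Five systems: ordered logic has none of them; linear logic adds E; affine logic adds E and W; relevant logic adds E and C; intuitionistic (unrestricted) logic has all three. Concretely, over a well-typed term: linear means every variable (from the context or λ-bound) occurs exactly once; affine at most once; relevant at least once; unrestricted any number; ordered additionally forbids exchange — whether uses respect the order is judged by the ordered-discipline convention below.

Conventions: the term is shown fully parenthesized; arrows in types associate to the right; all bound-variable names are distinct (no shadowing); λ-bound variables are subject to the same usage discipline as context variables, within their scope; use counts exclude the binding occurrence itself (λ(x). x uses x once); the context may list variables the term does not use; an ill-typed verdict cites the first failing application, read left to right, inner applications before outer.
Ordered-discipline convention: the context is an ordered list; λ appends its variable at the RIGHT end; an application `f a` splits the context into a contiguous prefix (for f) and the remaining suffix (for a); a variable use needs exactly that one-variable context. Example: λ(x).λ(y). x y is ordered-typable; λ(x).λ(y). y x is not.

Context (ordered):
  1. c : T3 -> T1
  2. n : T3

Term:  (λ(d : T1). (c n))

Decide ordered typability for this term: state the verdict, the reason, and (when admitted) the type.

no — d left unused
variable uses: c: 1×, n: 1×, d (λ-bound): 0×
order of uses: c, n
typing: well-typed — term : T1 -> T1
summary: ordered ✗, linear ✗, affine ✓, relevant ✗, unrestricted ✓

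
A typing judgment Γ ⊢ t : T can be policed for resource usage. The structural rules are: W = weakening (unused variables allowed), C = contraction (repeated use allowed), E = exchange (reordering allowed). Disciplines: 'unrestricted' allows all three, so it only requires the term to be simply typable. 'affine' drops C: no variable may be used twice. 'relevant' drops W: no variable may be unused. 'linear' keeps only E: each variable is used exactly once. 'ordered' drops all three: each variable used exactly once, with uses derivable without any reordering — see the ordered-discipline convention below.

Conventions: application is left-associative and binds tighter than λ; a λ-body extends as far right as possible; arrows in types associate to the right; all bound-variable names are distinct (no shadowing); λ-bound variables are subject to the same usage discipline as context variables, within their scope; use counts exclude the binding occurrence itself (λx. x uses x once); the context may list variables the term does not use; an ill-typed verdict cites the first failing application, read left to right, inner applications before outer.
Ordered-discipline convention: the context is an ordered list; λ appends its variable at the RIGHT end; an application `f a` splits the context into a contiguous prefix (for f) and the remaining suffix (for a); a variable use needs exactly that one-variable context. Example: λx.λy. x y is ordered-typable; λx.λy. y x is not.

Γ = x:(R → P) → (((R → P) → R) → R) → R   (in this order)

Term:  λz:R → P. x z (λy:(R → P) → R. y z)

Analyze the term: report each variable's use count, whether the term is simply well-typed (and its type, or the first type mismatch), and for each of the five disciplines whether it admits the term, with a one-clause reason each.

counts: x ×1, z (λ-bound) ×2, y (λ-bound) ×1
order of uses: x, z, y, z
typing: well-typed — term : (R → P) → R
ordered: ✗ — z ×2 used more than once (contraction)
linear: ✗ — z ×2 used more than once (contraction)
affine: ✗ — z ×2 used more than once (contraction)
relevant: ✓ — none of x, z, y goes unused
unrestricted: ✓ — type-checks ((R → P) → R) and nothing is barred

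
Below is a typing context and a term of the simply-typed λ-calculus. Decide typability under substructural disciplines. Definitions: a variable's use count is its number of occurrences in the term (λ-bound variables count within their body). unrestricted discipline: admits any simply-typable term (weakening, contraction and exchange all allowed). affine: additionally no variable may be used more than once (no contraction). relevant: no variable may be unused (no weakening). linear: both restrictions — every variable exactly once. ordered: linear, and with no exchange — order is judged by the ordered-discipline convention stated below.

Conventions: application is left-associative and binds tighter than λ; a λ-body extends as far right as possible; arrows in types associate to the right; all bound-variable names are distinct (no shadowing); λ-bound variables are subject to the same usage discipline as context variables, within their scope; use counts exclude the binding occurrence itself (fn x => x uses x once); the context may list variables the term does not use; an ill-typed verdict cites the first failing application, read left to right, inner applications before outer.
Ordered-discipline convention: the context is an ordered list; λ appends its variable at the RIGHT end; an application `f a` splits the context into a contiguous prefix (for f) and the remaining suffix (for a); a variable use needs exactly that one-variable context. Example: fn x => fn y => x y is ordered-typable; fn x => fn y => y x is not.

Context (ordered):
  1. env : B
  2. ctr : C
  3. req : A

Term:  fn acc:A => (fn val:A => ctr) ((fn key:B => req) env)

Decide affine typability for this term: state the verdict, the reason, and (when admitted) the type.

yes — at most one use each (env, ctr, req, acc, val, key); term : A -> C
counts: env=1, ctr=1, req=1, acc (bound)=0, val (bound)=0, key (bound)=0
uses in reading order: ctr, req, env
typing: well-typed — term : A -> C
summary: ordered ✗ | linear ✗ | affine ✓ | relevant ✗ | unrestricted ✓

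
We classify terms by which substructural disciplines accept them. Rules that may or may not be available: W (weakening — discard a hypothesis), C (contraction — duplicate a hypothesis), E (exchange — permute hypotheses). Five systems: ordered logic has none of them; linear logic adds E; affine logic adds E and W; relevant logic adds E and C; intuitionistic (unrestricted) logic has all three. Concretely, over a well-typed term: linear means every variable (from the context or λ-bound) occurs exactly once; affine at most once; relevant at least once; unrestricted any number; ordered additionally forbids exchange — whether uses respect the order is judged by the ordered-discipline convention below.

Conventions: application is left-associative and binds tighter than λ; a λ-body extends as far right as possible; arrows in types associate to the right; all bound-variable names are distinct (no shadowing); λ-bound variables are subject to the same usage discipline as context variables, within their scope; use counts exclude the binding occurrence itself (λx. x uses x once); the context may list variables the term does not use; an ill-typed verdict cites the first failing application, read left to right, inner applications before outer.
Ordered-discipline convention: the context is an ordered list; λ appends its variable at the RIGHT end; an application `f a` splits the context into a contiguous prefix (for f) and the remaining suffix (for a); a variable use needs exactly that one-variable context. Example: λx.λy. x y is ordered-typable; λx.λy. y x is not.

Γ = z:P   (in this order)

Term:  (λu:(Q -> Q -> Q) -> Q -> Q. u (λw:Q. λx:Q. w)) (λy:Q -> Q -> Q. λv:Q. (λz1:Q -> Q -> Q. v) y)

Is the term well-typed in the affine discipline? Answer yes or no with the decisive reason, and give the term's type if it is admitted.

yes — no duplicate uses among z, u, w, x, y, v, z1; term : Q -> Q
variable uses: z ×0, u (λ-bound) ×1, w (λ-bound) ×1, x (λ-bound) ×0, y (λ-bound) ×1, v (λ-bound) ×1, z1 (λ-bound) ×0
uses in reading order: u, w, v, y
typing: ✓ — Q -> Q
across the five disciplines: ordered ✗; linear ✗; affine ✓; relevant ✗; unrestricted ✓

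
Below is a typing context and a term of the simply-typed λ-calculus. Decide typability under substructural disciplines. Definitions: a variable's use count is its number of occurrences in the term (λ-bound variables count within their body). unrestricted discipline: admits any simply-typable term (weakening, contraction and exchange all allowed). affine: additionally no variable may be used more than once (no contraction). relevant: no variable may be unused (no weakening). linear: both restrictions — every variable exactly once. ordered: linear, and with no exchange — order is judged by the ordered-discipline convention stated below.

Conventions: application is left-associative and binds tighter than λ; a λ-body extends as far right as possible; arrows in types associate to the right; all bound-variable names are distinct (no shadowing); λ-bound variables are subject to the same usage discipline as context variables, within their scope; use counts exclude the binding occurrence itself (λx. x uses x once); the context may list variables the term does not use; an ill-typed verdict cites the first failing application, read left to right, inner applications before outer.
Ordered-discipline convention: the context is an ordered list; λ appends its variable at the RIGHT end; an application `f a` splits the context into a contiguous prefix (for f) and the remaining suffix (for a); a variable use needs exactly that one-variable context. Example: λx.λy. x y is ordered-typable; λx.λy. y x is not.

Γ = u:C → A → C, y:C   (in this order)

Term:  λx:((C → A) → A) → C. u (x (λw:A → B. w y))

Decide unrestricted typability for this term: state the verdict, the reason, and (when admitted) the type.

no — not simply typable
usage: u: 1×, y: 1×, x [bound]: 1×, w [bound]: 1×
left-to-right use order: u, x, w, y
typing: ill-typed: argument of type C where A is required
summary: ordered ✗ · linear ✗ · affine ✗ · relevant ✗ · unrestricted ✗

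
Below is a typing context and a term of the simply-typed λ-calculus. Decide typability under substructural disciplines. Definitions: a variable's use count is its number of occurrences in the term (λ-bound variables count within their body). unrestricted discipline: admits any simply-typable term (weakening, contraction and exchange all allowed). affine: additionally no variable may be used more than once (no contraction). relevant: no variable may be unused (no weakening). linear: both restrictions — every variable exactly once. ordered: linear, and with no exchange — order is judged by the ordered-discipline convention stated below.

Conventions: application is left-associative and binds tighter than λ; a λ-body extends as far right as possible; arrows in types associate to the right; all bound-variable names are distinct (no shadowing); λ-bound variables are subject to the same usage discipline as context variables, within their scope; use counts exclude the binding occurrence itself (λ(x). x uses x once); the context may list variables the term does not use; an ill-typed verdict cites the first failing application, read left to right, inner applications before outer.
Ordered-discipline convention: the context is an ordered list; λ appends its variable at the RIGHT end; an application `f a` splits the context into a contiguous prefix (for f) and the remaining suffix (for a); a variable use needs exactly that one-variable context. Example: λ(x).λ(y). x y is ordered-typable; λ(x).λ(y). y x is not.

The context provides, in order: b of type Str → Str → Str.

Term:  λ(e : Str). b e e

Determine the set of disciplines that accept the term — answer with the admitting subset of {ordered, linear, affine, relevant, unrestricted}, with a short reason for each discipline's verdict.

admitted in: relevant, unrestricted
counts: b ×1, e (λ-bound) ×2
order of uses: b, e, e
typing: the term checks, with type Str → Str
ordered ✗ (uses contraction: e ×2)
linear ✗ (uses contraction: e ×2)
affine ✗ (uses contraction: e ×2)
relevant ✓ (every one of b, e appears)
unrestricted ✓ (simply typable at Str → Str; W, C, E all held)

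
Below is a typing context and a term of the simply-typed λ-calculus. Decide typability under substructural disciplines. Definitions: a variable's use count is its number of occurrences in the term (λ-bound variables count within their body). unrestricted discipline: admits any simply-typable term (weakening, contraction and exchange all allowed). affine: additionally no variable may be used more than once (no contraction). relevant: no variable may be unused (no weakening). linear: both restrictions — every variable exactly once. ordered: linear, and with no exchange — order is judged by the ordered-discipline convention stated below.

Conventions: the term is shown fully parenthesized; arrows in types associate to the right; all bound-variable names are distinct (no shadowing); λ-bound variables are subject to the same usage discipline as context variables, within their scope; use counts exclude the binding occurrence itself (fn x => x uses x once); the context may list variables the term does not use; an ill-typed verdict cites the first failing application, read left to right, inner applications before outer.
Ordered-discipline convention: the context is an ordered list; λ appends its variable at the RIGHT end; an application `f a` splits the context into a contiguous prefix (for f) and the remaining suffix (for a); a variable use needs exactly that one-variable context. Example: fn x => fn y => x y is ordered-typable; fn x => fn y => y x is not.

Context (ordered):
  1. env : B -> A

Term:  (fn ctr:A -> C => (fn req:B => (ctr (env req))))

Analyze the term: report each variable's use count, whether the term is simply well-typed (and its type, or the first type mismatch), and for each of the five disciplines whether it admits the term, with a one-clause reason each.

use counts: env: 1, ctr (λ-bound): 1, req (λ-bound): 1
left-to-right use order: ctr, env, req
typing: well-typed at (A -> C) -> B -> C
ordered: ✗ — needs exchange: uses follow ctr, env, req
linear: ✓ — each of env, ctr, req used exactly once
affine: ✓ — env, ctr, req: no repeats, contraction unneeded
relevant: ✓ — every one of env, ctr, req appears
unrestricted: ✓ — simply typable at (A -> C) -> B -> C; W, C, E all held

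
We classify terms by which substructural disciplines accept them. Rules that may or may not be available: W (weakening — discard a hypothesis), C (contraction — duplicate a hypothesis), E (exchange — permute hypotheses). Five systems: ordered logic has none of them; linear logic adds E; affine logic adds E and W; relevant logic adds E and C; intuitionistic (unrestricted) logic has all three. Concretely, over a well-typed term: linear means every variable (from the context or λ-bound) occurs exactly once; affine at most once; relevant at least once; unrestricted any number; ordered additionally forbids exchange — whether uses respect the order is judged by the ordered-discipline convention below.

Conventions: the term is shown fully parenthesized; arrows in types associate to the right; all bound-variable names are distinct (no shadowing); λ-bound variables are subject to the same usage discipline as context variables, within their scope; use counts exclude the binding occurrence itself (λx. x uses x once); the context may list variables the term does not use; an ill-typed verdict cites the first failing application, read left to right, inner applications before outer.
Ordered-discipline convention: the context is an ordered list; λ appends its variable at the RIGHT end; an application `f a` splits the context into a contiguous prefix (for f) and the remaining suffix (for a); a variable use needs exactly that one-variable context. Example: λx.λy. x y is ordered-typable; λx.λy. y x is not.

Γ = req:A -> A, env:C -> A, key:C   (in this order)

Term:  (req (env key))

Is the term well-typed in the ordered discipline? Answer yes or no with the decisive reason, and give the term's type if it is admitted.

yes — req, env, key: once each, no exchange needed; term : A
usage: req: 1; env: 1; key: 1
order of uses: req, env, key
typing: well-typed at A
across the five disciplines: ordered ✓; linear ✓; affine ✓; relevant ✓; unrestricted ✓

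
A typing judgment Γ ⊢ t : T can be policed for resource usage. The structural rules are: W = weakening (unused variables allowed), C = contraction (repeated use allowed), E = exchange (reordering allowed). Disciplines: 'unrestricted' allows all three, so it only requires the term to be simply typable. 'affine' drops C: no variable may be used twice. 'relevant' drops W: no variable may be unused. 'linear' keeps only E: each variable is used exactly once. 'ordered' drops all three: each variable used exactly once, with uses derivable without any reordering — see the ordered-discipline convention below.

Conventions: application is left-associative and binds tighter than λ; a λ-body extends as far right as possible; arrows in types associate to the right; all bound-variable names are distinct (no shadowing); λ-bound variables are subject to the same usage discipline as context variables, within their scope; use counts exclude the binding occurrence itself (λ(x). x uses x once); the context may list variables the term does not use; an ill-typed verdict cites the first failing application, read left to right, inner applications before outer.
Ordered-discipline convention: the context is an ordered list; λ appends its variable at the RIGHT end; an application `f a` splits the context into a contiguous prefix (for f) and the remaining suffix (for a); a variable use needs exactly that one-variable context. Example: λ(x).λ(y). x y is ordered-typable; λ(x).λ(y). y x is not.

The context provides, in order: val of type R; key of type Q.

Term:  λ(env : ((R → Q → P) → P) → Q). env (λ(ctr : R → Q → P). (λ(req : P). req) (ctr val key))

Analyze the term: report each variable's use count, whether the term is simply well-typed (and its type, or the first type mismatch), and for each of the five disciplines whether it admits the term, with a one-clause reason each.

use counts: val: 1×, key: 1×, env (λ-bound): 1×, ctr (λ-bound): 1×, req (λ-bound): 1×
left-to-right use order: env, req, ctr, val, key
typing: ✓ — (((R → Q → P) → P) → Q) → Q
ordered: ✗, needs exchange: uses follow env, req, ctr, val, key
linear: ✓, exactly-once usage across val, key, env, ctr, req
affine: ✓, none of val, key, env, ctr, req used more than once
relevant: ✓, val, key, env, ctr, req: all used, weakening unneeded
unrestricted: ✓, type-checks ((((R → Q → P) → P) → Q) → Q) and nothing is barred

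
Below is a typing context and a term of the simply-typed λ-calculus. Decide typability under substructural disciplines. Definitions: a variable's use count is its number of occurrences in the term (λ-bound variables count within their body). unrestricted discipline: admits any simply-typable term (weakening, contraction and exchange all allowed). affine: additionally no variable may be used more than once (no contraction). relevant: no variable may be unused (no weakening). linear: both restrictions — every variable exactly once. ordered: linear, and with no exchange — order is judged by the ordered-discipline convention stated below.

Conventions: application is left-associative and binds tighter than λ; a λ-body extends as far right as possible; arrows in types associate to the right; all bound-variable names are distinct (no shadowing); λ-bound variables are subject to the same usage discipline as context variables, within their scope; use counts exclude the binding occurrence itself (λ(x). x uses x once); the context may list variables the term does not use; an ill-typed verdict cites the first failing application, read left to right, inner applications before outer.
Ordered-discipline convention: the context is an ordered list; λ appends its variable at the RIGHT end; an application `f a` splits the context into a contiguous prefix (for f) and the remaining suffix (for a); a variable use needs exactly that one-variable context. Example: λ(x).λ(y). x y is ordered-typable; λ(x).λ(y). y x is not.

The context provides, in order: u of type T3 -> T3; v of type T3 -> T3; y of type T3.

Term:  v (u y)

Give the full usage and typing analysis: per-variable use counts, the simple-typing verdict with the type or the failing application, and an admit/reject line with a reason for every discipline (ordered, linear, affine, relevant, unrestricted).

use counts: u: 1×, v: 1×, y: 1×
left-to-right use order: v, u, y
typing: well-typed — term : T3
ordered: ✗ — use order v, u, y needs exchange
linear: ✓ — exactly-once usage across u, v, y
affine: ✓ — u, v, y: no repeats, contraction unneeded
relevant: ✓ — every one of u, v, y appears
unrestricted: ✓ — well-typed at T3; no restrictions here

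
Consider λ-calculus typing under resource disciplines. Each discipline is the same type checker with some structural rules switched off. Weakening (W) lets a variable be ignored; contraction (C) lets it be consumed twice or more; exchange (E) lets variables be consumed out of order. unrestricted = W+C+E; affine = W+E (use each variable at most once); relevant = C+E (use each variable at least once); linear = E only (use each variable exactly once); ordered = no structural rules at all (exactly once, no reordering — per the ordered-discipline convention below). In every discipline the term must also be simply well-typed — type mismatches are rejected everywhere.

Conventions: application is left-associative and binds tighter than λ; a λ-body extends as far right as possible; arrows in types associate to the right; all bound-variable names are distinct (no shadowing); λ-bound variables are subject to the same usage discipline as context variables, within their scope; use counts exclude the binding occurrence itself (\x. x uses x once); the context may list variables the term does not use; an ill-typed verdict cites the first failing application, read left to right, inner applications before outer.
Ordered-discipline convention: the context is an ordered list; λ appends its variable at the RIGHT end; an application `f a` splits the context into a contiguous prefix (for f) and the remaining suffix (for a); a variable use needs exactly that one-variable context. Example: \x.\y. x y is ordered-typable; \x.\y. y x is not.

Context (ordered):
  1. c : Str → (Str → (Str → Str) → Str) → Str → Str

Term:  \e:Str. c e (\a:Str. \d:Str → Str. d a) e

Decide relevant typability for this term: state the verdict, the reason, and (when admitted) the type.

yes — none of c, e, a, d goes unused; term : Str → Str
use counts: c ×1, e (bound) ×2, a (bound) ×1, d (bound) ×1
left-to-right use order: c, e, d, a, e
typing: ✓ — Str → Str
per-discipline verdicts: ordered ✗ · linear ✗ · affine ✗ · relevant ✓ · unrestricted ✓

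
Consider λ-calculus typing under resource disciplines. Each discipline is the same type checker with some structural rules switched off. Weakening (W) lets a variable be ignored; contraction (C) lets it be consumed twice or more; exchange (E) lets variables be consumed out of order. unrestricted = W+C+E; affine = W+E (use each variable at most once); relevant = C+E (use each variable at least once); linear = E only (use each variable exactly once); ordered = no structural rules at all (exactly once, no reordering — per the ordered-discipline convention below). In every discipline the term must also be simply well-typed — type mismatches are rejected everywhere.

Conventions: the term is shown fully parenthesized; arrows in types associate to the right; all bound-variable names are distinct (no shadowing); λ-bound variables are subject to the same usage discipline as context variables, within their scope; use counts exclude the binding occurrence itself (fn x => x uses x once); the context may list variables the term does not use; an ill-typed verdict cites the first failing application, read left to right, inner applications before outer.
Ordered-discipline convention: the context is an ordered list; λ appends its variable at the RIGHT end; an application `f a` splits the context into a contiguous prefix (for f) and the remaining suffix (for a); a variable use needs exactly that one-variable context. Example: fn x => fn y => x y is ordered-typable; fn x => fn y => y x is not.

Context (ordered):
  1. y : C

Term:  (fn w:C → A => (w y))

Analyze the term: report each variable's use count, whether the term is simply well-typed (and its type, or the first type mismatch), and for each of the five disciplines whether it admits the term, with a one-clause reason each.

usage: y: 1×; w (bound): 1×
uses in reading order: w, y
typing: ✓ — (C → A) → A
ordered: ✗ — needs exchange: uses follow w, y
linear: ✓ — y, w: one use apiece
affine: ✓ — no duplicate uses among y, w
relevant: ✓ — none of y, w goes unused
unrestricted: ✓ — type-checks ((C → A) → A) and nothing is barred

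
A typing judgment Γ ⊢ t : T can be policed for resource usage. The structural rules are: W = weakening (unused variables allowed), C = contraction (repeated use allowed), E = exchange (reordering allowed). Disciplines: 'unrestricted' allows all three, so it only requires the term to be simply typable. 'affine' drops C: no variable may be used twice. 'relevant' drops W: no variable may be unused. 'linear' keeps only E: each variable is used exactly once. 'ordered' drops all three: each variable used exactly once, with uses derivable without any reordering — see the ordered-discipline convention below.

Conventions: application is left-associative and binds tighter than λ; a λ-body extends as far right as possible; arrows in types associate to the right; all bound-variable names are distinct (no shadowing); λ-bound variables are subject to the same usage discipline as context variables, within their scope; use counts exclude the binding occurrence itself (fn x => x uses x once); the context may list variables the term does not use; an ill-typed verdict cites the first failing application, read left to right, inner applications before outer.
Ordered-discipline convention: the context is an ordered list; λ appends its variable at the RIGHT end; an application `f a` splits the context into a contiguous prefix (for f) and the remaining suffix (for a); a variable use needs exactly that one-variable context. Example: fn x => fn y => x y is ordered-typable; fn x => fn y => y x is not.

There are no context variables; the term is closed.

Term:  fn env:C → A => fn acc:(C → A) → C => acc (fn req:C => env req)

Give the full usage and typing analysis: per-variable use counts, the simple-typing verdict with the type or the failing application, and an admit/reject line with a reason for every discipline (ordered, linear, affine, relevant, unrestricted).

use counts: env (λ-bound) ×1, acc (λ-bound) ×1, req (λ-bound) ×1
uses in reading order: acc, env, req
typing: well-typed — term : (C → A) → ((C → A) → C) → C
ordered: ✗ — use order acc, env, req needs exchange
linear: ✓ — exactly-once usage across env, acc, req
affine: ✓ — no duplicate uses among env, acc, req
relevant: ✓ — at least one use each (env, acc, req)
unrestricted: ✓ — typability at (C → A) → ((C → A) → C) → C is all that's needed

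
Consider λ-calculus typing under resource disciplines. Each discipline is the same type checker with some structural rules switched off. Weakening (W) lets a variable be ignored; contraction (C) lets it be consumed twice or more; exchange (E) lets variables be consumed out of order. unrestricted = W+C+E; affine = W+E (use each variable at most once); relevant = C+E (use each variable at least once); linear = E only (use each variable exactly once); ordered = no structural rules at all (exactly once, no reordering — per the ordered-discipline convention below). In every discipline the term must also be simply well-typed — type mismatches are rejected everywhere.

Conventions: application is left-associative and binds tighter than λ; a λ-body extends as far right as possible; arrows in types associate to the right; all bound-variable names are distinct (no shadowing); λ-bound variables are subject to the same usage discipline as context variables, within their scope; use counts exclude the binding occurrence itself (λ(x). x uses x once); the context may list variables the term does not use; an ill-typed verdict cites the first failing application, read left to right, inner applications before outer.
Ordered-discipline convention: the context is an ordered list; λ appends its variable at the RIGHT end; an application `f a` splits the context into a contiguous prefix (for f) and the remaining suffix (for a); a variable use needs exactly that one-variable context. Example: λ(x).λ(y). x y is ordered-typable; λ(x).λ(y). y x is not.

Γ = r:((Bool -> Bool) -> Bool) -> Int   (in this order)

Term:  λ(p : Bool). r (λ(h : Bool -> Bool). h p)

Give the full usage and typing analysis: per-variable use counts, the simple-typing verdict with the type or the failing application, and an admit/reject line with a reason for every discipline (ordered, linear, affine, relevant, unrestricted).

variable uses: r: 1; p [bound]: 1; h [bound]: 1
uses in reading order: r, h, p
typing: the term checks, with type Bool -> Int
ordered: ✗ — no contiguous prefix/suffix split fits r, h, p
linear: ✓ — r, p, h: one use apiece
affine: ✓ — no duplicate uses among r, p, h
relevant: ✓ — none of r, p, h goes unused
unrestricted: ✓ — well-typed at Bool -> Int; no restrictions here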